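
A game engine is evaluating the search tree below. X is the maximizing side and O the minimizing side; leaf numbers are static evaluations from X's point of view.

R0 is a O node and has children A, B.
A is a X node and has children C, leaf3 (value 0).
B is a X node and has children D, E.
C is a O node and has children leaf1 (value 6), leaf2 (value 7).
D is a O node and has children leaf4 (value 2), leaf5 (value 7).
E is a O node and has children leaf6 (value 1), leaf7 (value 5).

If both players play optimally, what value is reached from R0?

C (O): min(6, 7) = 6
A (X): max(6, 0) = 6
D (O): min(2, 7) = 2
E (O): min(1, 5) = 1
B (X): max(2, 1) = 2
R0 (O): min(6, 2) = 2

2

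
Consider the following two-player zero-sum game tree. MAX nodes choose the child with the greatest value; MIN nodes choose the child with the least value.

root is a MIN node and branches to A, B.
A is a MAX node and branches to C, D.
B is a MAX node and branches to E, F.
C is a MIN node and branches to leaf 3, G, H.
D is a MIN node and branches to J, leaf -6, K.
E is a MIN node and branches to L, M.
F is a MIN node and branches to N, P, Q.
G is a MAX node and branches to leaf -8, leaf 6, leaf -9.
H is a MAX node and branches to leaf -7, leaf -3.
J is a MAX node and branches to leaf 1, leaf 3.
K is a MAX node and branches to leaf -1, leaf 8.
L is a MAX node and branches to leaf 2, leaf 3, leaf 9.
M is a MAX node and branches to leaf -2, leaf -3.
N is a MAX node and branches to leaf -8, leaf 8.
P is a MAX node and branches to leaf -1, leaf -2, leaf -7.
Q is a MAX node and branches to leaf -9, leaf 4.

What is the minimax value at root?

G (MAX): max(-8, 6, -9) = 6
H (MAX): max(-7, -3) = -3
C (MIN): min(3, 6, -3) = -3
J (MAX): max(1, 3) = 3
K (MAX): max(-1, 8) = 8
D (MIN): min(3, -6, 8) = -6
A (MAX): max(-3, -6) = -3
L (MAX): max(2, 3, 9) = 9
M (MAX): max(-2, -3) = -2
E (MIN): min(9, -2) = -2
N (MAX): max(-8, 8) = 8
P (MAX): max(-1, -2, -7) = -1
Q (MAX): max(-9, 4) = 4
F (MIN): min(8, -1, 4) = -1
B (MAX): max(-2, -1) = -1
root (MIN): min(-3, -1) = -3

-3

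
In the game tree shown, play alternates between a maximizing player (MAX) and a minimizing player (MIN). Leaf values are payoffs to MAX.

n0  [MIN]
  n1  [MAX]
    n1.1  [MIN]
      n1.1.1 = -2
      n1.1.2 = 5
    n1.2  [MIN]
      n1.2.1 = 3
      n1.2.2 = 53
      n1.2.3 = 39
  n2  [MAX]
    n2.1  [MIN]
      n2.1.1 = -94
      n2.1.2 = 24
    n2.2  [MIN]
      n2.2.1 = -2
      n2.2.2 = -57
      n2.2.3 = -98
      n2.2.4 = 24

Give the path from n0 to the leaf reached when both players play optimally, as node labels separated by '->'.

n0 -> n2 -> n2.1 -> n2.1.1

n1.1 (MIN): min(-2, 5) = -2
n1.2 (MIN): min(3, 53, 39) = 3
n1 (MAX): max(-2, 3) = 3
n2.1 (MIN): min(-94, 24) = -94
n2.2 (MIN): min(-2, -57, -98, 24) = -98
n2 (MAX): max(-94, -98) = -94
n0 (MIN): min(3, -94) = -94
At n0, MIN picks n2 (lowest: -94).
At n2, MAX picks n2.1 (highest: -94).
At n2.1, MIN picks n2.1.1 (lowest: -94).
Terminal value -94.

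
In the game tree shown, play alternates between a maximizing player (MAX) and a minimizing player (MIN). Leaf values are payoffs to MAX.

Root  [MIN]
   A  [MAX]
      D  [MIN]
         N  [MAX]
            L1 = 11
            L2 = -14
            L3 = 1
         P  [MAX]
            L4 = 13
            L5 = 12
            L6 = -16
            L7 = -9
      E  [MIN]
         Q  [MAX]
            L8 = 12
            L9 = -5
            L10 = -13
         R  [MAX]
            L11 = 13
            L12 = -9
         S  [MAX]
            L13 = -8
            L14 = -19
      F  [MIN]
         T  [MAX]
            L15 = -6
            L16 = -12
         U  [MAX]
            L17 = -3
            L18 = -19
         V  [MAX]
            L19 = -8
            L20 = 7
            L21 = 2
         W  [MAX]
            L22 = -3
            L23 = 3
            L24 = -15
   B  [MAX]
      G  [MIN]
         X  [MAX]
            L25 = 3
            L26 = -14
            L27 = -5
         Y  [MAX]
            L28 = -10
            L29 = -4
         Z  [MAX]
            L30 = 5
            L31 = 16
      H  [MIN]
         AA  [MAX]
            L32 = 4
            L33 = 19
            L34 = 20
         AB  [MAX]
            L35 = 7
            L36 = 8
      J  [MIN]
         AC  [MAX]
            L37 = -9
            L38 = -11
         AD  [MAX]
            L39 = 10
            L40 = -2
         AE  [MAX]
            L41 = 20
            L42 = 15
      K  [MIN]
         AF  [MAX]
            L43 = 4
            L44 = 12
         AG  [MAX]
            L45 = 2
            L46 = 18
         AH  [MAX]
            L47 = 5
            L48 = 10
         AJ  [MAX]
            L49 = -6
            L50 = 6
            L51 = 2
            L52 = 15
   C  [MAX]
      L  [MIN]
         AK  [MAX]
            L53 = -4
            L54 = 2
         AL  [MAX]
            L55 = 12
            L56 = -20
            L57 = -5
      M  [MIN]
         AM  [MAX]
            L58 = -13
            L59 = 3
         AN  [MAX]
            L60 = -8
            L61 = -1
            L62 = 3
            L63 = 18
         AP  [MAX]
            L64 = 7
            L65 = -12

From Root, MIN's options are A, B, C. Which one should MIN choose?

C

N (MAX): max(11, -14, 1) = 11
P (MAX): max(13, 12, -16, -9) = 13
D (MIN): min(11, 13) = 11
Q (MAX): max(12, -5, -13) = 12
R (MAX): max(13, -9) = 13
S (MAX): max(-8, -19) = -8
E (MIN): min(12, 13, -8) = -8
T (MAX): max(-6, -12) = -6
U (MAX): max(-3, -19) = -3
V (MAX): max(-8, 7, 2) = 7
W (MAX): max(-3, 3, -15) = 3
F (MIN): min(-6, -3, 7, 3) = -6
A (MAX): max(11, -8, -6) = 11
X (MAX): max(3, -14, -5) = 3
Y (MAX): max(-10, -4) = -4
Z (MAX): max(5, 16) = 16
G (MIN): min(3, -4, 16) = -4
AA (MAX): max(4, 19, 20) = 20
AB (MAX): max(7, 8) = 8
H (MIN): min(20, 8) = 8
AC (MAX): max(-9, -11) = -9
AD (MAX): max(10, -2) = 10
AE (MAX): max(20, 15) = 20
J (MIN): min(-9, 10, 20) = -9
AF (MAX): max(4, 12) = 12
AG (MAX): max(2, 18) = 18
AH (MAX): max(5, 10) = 10
AJ (MAX): max(-6, 6, 2, 15) = 15
K (MIN): min(12, 18, 10, 15) = 10
B (MAX): max(-4, 8, -9, 10) = 10
AK (MAX): max(-4, 2) = 2
AL (MAX): max(12, -20, -5) = 12
L (MIN): min(2, 12) = 2
AM (MAX): max(-13, 3) = 3
AN (MAX): max(-8, -1, 3, 18) = 18
AP (MAX): max(7, -12) = 7
M (MIN): min(3, 18, 7) = 3
C (MAX): max(2, 3) = 3
Root (MIN): min(11, 10, 3) = 3
MIN at Root wants the lowest of {A=11, B=10, C=3}, so chooses C.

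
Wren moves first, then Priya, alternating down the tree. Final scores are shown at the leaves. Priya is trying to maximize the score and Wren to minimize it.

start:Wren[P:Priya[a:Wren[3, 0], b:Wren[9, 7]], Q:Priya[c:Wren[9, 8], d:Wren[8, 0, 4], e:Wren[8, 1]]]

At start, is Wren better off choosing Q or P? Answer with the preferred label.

P

c (Wren): min(9, 8) = 8
d (Wren): min(8, 0, 4) = 0
e (Wren): min(8, 1) = 1
Q (Priya): max(8, 0, 1) = 8
a (Wren): min(3, 0) = 0
b (Wren): min(9, 7) = 7
P (Priya): max(0, 7) = 7
Wren prefers the lower value; Q=8, P=7. P is better since 7 < 8.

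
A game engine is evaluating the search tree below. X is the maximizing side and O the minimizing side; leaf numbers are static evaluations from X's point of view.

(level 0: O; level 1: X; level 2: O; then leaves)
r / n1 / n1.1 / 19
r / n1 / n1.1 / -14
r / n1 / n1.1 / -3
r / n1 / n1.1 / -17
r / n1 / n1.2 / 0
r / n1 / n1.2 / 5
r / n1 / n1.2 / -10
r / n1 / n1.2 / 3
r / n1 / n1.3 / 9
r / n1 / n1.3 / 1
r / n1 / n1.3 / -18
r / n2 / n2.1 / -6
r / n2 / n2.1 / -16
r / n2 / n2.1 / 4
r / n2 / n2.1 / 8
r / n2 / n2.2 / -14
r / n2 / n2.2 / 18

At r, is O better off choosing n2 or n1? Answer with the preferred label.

n2

n2.1 (O): min(-6, -16, 4, 8) = -16
n2.2 (O): min(-14, 18) = -14
n2 (X): max(-16, -14) = -14
n1.1 (O): min(19, -14, -3, -17) = -17
n1.2 (O): min(0, 5, -10, 3) = -10
n1.3 (O): min(9, 1, -18) = -18
n1 (X): max(-17, -10, -18) = -10
O prefers the lower value; n2=-14, n1=-10. n2 is better since -14 < -10.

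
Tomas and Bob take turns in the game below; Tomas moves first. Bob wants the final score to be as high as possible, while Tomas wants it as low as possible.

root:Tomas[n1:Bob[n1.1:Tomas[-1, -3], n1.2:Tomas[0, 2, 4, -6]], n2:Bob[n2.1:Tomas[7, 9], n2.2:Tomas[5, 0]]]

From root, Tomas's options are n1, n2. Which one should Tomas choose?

n1

n1.1 (Tomas): min(-1, -3) = -3
n1.2 (Tomas): min(0, 2, 4, -6) = -6
n1 (Bob): max(-3, -6) = -3
n2.1 (Tomas): min(7, 9) = 7
n2.2 (Tomas): min(5, 0) = 0
n2 (Bob): max(7, 0) = 7
root (Tomas): min(-3, 7) = -3
Tomas at root wants the lowest of {n1=-3, n2=7}, so chooses n1.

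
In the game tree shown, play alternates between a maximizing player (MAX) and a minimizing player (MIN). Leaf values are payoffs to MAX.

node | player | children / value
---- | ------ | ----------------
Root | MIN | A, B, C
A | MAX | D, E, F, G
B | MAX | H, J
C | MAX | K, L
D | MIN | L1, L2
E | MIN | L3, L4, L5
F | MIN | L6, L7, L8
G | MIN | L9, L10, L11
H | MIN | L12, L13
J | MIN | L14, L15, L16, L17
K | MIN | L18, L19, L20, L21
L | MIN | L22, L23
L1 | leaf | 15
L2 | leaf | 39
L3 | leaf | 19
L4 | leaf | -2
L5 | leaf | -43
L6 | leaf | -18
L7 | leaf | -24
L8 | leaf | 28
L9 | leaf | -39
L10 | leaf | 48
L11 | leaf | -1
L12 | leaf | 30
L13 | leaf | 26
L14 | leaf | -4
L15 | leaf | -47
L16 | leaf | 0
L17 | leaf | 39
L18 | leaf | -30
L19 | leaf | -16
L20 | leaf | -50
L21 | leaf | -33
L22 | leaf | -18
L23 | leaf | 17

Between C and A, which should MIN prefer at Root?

C

K (MIN): min(-30, -16, -50, -33) = -50
L (MIN): min(-18, 17) = -18
C (MAX): max(-50, -18) = -18
D (MIN): min(15, 39) = 15
E (MIN): min(19, -2, -43) = -43
F (MIN): min(-18, -24, 28) = -24
G (MIN): min(-39, 48, -1) = -39
A (MAX): max(15, -43, -24, -39) = 15
MIN prefers the lower value; C=-18, A=15. C is better since -18 < 15.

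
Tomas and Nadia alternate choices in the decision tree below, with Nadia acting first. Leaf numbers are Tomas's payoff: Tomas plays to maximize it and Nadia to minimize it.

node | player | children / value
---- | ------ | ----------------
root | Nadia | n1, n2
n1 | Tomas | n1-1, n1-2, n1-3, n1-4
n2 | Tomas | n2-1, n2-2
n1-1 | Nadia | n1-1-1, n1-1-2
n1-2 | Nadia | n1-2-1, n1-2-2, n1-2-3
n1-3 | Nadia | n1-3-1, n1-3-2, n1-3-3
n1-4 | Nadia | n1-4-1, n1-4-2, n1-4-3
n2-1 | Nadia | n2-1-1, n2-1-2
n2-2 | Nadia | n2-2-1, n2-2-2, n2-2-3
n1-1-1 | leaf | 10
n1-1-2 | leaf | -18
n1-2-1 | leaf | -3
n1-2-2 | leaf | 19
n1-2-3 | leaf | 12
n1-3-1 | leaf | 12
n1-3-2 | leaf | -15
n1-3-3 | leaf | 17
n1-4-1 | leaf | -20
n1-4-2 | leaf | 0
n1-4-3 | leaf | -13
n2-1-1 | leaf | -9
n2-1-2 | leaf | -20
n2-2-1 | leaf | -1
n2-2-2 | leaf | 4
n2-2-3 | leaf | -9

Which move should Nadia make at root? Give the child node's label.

n2

n1-1 (Nadia): min(10, -18) = -18
n1-2 (Nadia): min(-3, 19, 12) = -3
n1-3 (Nadia): min(12, -15, 17) = -15
n1-4 (Nadia): min(-20, 0, -13) = -20
n1 (Tomas): max(-18, -3, -15, -20) = -3
n2-1 (Nadia): min(-9, -20) = -20
n2-2 (Nadia): min(-1, 4, -9) = -9
n2 (Tomas): max(-20, -9) = -9
root (Nadia): min(-3, -9) = -9
Nadia at root wants the lowest of {n1=-3, n2=-9}, so chooses n2.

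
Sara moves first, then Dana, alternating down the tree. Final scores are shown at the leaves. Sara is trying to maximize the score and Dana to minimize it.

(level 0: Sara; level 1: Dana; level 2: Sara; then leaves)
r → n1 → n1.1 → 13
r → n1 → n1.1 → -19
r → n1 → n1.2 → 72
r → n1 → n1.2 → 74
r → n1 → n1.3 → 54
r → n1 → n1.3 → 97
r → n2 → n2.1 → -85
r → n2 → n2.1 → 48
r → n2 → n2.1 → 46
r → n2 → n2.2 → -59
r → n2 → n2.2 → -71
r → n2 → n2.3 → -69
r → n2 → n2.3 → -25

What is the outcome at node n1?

13

n1.1 (Sara): max(13, -19) = 13
n1.2 (Sara): max(72, 74) = 74
n1.3 (Sara): max(54, 97) = 97
n1 (Dana): min(13, 74, 97) = 13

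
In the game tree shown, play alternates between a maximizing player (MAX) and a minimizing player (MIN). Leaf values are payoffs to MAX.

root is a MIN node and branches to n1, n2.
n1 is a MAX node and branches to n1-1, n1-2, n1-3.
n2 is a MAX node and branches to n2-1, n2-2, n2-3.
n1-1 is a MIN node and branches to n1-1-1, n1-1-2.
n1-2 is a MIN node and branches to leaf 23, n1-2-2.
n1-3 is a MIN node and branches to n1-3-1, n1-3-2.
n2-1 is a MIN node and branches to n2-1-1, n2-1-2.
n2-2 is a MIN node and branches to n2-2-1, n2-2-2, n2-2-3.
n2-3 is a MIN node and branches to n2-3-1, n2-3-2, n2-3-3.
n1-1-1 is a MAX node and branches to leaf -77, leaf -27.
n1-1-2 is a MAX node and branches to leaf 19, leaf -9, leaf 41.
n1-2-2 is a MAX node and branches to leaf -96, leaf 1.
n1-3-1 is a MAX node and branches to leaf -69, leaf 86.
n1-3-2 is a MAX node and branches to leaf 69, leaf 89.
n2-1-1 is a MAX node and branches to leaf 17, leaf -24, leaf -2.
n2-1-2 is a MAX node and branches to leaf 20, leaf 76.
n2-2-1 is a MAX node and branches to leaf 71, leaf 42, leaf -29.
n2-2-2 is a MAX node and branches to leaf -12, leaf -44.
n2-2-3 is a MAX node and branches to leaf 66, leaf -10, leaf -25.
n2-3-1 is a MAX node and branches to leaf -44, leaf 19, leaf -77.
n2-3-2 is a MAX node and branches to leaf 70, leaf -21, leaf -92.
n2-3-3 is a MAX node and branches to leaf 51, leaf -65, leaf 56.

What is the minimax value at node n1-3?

n1-3-1 (MAX): max(-69, 86) = 86
n1-3-2 (MAX): max(69, 89) = 89
n1-3 (MIN): min(86, 89) = 86

86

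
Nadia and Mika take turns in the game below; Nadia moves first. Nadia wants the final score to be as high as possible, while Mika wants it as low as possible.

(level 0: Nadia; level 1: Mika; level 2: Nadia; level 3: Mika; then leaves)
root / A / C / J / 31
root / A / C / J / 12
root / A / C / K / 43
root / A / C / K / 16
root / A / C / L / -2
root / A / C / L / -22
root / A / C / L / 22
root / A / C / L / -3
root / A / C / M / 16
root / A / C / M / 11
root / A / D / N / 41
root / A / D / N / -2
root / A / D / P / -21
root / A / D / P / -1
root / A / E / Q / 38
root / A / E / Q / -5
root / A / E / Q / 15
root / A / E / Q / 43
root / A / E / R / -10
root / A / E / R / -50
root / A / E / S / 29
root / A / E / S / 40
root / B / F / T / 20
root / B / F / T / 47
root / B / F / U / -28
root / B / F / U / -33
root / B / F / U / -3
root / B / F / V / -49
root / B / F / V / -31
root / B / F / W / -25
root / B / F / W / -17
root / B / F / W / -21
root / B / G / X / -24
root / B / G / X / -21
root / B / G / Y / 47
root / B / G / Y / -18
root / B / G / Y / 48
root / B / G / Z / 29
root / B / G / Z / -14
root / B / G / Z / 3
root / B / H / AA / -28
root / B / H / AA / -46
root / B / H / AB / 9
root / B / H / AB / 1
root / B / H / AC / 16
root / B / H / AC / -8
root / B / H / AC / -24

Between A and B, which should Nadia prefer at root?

A

J (Mika): min(31, 12) = 12
K (Mika): min(43, 16) = 16
L (Mika): min(-2, -22, 22, -3) = -22
M (Mika): min(16, 11) = 11
C (Nadia): max(12, 16, -22, 11) = 16
N (Mika): min(41, -2) = -2
P (Mika): min(-21, -1) = -21
D (Nadia): max(-2, -21) = -2
Q (Mika): min(38, -5, 15, 43) = -5
R (Mika): min(-10, -50) = -50
S (Mika): min(29, 40) = 29
E (Nadia): max(-5, -50, 29) = 29
A (Mika): min(16, -2, 29) = -2
T (Mika): min(20, 47) = 20
U (Mika): min(-28, -33, -3) = -33
V (Mika): min(-49, -31) = -49
W (Mika): min(-25, -17, -21) = -25
F (Nadia): max(20, -33, -49, -25) = 20
X (Mika): min(-24, -21) = -24
Y (Mika): min(47, -18, 48) = -18
Z (Mika): min(29, -14, 3) = -14
G (Nadia): max(-24, -18, -14) = -14
AA (Mika): min(-28, -46) = -46
AB (Mika): min(9, 1) = 1
AC (Mika): min(16, -8, -24) = -24
H (Nadia): max(-46, 1, -24) = 1
B (Mika): min(20, -14, 1) = -14
Nadia prefers the higher value; A=-2, B=-14. A is better since -2 > -14.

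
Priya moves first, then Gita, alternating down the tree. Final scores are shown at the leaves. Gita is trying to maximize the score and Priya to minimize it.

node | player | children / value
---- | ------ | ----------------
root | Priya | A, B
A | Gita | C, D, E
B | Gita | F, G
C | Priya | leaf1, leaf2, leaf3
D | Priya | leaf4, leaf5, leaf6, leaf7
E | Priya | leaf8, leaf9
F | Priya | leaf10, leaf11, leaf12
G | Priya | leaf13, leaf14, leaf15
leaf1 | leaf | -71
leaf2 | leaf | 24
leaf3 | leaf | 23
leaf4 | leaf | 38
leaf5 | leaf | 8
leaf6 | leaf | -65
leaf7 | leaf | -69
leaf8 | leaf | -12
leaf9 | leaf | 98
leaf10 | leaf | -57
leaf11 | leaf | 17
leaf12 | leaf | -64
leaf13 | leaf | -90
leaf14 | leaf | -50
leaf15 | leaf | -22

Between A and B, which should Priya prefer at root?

C (Priya): min(-71, 24, 23) = -71
D (Priya): min(38, 8, -65, -69) = -69
E (Priya): min(-12, 98) = -12
A (Gita): max(-71, -69, -12) = -12
F (Priya): min(-57, 17, -64) = -64
G (Priya): min(-90, -50, -22) = -90
B (Gita): max(-64, -90) = -64
Priya prefers the lower value; A=-12, B=-64. B is better since -64 < -12.

B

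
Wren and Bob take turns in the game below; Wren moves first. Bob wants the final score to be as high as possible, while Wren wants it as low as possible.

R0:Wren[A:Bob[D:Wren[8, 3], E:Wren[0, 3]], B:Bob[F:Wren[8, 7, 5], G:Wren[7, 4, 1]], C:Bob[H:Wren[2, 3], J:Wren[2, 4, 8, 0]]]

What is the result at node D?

3

D (Wren): min(8, 3) = 3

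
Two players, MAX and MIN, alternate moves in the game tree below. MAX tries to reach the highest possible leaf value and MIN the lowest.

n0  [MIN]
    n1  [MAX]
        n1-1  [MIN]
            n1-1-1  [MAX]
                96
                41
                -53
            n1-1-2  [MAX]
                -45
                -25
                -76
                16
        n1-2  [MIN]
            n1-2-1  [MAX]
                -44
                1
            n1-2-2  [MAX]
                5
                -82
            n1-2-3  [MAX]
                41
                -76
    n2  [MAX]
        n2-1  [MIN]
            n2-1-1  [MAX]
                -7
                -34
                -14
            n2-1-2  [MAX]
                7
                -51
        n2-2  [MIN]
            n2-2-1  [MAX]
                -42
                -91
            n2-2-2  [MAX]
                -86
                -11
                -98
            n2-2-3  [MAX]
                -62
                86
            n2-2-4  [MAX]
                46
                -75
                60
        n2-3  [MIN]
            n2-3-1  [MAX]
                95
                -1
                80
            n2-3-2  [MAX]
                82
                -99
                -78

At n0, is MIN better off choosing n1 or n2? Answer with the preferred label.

n1-1-1 (MAX): max(96, 41, -53) = 96
n1-1-2 (MAX): max(-45, -25, -76, 16) = 16
n1-1 (MIN): min(96, 16) = 16
n1-2-1 (MAX): max(-44, 1) = 1
n1-2-2 (MAX): max(5, -82) = 5
n1-2-3 (MAX): max(41, -76) = 41
n1-2 (MIN): min(1, 5, 41) = 1
n1 (MAX): max(16, 1) = 16
n2-1-1 (MAX): max(-7, -34, -14) = -7
n2-1-2 (MAX): max(7, -51) = 7
n2-1 (MIN): min(-7, 7) = -7
n2-2-1 (MAX): max(-42, -91) = -42
n2-2-2 (MAX): max(-86, -11, -98) = -11
n2-2-3 (MAX): max(-62, 86) = 86
n2-2-4 (MAX): max(46, -75, 60) = 60
n2-2 (MIN): min(-42, -11, 86, 60) = -42
n2-3-1 (MAX): max(95, -1, 80) = 95
n2-3-2 (MAX): max(82, -99, -78) = 82
n2-3 (MIN): min(95, 82) = 82
n2 (MAX): max(-7, -42, 82) = 82
MIN prefers the lower value; n1=16, n2=82. n1 is better since 16 < 82.

n1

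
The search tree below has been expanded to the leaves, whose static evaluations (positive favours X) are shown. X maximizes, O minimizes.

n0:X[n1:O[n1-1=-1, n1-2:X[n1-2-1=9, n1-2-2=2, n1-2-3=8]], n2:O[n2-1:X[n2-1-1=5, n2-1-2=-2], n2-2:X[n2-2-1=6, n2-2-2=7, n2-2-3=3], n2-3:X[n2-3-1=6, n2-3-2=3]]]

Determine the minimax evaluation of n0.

n1-2 (X): max(9, 2, 8) = 9
n1 (O): min(-1, 9) = -1
n2-1 (X): max(5, -2) = 5
n2-2 (X): max(6, 7, 3) = 7
n2-3 (X): max(6, 3) = 6
n2 (O): min(5, 7, 6) = 5
n0 (X): max(-1, 5) = 5

5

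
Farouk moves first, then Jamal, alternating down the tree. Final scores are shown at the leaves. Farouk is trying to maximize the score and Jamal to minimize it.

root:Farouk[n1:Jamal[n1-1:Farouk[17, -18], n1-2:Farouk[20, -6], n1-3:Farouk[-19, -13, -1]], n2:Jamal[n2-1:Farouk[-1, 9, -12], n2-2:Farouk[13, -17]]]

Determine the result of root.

9

n1-1 (Farouk): max(17, -18) = 17
n1-2 (Farouk): max(20, -6) = 20
n1-3 (Farouk): max(-19, -13, -1) = -1
n1 (Jamal): min(17, 20, -1) = -1
n2-1 (Farouk): max(-1, 9, -12) = 9
n2-2 (Farouk): max(13, -17) = 13
n2 (Jamal): min(9, 13) = 9
root (Farouk): max(-1, 9) = 9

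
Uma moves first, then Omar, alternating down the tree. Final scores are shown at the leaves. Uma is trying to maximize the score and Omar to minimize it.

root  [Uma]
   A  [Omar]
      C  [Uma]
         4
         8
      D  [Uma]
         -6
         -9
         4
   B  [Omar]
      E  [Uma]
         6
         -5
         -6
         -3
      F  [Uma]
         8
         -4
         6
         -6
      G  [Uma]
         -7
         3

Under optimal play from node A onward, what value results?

4

C (Uma): max(4, 8) = 8
D (Uma): max(-6, -9, 4) = 4
A (Omar): min(8, 4) = 4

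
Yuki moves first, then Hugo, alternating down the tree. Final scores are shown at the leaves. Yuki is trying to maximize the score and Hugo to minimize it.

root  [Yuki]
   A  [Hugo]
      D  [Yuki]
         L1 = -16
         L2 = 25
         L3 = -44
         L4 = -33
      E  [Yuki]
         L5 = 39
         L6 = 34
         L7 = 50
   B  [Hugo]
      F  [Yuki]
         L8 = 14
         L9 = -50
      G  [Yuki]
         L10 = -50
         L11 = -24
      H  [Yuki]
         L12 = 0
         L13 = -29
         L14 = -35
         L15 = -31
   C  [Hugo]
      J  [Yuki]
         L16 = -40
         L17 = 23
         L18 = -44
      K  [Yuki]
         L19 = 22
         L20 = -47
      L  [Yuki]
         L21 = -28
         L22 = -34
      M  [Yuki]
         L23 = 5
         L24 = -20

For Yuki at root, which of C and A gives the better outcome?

A

J (Yuki): max(-40, 23, -44) = 23
K (Yuki): max(22, -47) = 22
L (Yuki): max(-28, -34) = -28
M (Yuki): max(5, -20) = 5
C (Hugo): min(23, 22, -28, 5) = -28
D (Yuki): max(-16, 25, -44, -33) = 25
E (Yuki): max(39, 34, 50) = 50
A (Hugo): min(25, 50) = 25
Yuki prefers the higher value; C=-28, A=25. A is better since 25 > -28.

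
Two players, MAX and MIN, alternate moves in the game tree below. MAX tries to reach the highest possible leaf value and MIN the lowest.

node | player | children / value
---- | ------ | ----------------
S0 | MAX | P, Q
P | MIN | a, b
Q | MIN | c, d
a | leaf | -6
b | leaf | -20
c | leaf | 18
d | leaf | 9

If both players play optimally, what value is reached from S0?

P (MIN): min(-6, -20) = -20
Q (MIN): min(18, 9) = 9
S0 (MAX): max(-20, 9) = 9

9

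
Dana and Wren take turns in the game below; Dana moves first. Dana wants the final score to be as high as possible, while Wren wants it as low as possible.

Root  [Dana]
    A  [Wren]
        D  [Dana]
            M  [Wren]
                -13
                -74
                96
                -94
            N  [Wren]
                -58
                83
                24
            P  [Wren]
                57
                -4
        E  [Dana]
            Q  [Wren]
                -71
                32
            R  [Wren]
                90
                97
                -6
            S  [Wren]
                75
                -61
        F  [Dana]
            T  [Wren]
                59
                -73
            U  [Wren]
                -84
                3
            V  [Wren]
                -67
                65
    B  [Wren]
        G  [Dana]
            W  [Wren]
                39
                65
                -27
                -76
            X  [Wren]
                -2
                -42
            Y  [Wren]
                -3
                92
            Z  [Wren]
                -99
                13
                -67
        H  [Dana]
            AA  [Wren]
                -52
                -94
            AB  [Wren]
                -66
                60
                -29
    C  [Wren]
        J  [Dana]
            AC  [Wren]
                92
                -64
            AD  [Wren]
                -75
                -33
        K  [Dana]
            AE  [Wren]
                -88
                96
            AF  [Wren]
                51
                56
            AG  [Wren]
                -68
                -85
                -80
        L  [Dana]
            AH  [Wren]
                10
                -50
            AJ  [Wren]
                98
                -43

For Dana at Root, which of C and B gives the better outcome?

C

AC (Wren): min(92, -64) = -64
AD (Wren): min(-75, -33) = -75
J (Dana): max(-64, -75) = -64
AE (Wren): min(-88, 96) = -88
AF (Wren): min(51, 56) = 51
AG (Wren): min(-68, -85, -80) = -85
K (Dana): max(-88, 51, -85) = 51
AH (Wren): min(10, -50) = -50
AJ (Wren): min(98, -43) = -43
L (Dana): max(-50, -43) = -43
C (Wren): min(-64, 51, -43) = -64
W (Wren): min(39, 65, -27, -76) = -76
X (Wren): min(-2, -42) = -42
Y (Wren): min(-3, 92) = -3
Z (Wren): min(-99, 13, -67) = -99
G (Dana): max(-76, -42, -3, -99) = -3
AA (Wren): min(-52, -94) = -94
AB (Wren): min(-66, 60, -29) = -66
H (Dana): max(-94, -66) = -66
B (Wren): min(-3, -66) = -66
Dana prefers the higher value; C=-64, B=-66. C is better since -64 > -66.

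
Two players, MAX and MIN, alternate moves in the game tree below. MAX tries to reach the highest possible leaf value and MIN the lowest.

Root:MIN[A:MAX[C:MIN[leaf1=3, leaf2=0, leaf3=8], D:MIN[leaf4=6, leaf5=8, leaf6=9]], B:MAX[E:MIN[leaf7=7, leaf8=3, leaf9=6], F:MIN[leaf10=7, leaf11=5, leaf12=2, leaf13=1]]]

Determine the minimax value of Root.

3

C (MIN): min(3, 0, 8) = 0
D (MIN): min(6, 8, 9) = 6
A (MAX): max(0, 6) = 6
E (MIN): min(7, 3, 6) = 3
F (MIN): min(7, 5, 2, 1) = 1
B (MAX): max(3, 1) = 3
Root (MIN): min(6, 3) = 3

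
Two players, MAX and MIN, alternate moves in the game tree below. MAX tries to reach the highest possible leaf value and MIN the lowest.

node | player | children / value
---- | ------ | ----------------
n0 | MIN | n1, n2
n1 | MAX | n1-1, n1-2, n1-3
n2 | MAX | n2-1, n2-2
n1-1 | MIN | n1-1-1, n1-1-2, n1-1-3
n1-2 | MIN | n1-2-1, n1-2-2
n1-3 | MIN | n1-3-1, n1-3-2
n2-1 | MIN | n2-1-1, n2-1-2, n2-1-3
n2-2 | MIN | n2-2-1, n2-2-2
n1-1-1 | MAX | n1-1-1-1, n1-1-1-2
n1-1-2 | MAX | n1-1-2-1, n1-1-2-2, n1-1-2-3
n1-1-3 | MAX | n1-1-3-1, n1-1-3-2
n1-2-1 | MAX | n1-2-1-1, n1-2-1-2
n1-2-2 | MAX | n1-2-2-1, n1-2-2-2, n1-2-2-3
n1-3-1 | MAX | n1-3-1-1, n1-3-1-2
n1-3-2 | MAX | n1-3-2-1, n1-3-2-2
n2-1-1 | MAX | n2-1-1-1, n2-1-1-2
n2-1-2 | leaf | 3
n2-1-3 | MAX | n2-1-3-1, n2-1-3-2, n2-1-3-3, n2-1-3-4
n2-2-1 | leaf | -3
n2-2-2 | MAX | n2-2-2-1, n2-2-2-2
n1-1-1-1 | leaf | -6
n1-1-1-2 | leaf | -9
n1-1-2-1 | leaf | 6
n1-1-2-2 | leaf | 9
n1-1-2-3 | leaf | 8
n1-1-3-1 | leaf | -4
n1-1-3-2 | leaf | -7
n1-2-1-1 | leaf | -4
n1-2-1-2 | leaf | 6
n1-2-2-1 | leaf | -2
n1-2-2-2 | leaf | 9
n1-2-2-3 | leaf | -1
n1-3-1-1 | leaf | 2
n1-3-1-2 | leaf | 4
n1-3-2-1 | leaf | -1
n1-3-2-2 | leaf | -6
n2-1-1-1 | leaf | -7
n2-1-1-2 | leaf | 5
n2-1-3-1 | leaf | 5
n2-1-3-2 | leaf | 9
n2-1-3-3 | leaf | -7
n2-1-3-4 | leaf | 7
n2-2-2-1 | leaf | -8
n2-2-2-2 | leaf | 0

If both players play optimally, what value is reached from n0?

3

n1-1-1 (MAX): max(-6, -9) = -6
n1-1-2 (MAX): max(6, 9, 8) = 9
n1-1-3 (MAX): max(-4, -7) = -4
n1-1 (MIN): min(-6, 9, -4) = -6
n1-2-1 (MAX): max(-4, 6) = 6
n1-2-2 (MAX): max(-2, 9, -1) = 9
n1-2 (MIN): min(6, 9) = 6
n1-3-1 (MAX): max(2, 4) = 4
n1-3-2 (MAX): max(-1, -6) = -1
n1-3 (MIN): min(4, -1) = -1
n1 (MAX): max(-6, 6, -1) = 6
n2-1-1 (MAX): max(-7, 5) = 5
n2-1-3 (MAX): max(5, 9, -7, 7) = 9
n2-1 (MIN): min(5, 3, 9) = 3
n2-2-2 (MAX): max(-8, 0) = 0
n2-2 (MIN): min(-3, 0) = -3
n2 (MAX): max(3, -3) = 3
n0 (MIN): min(6, 3) = 3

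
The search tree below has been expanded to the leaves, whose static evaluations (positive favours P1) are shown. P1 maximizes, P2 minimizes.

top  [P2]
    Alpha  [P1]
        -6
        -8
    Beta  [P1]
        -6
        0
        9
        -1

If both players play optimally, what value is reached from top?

Alpha (P1): max(-6, -8) = -6
Beta (P1): max(-6, 0, 9, -1) = 9
top (P2): min(-6, 9) = -6

-6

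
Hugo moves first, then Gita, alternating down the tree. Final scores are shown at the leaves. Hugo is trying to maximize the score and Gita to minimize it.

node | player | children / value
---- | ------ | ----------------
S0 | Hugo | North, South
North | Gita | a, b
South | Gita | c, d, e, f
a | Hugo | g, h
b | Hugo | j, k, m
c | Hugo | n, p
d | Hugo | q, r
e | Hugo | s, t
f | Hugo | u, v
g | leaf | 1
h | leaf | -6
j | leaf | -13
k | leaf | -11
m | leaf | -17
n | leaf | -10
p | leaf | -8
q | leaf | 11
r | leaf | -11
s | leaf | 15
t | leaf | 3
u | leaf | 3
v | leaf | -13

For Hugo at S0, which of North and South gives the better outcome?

South

a (Hugo): max(1, -6) = 1
b (Hugo): max(-13, -11, -17) = -11
North (Gita): min(1, -11) = -11
c (Hugo): max(-10, -8) = -8
d (Hugo): max(11, -11) = 11
e (Hugo): max(15, 3) = 15
f (Hugo): max(3, -13) = 3
South (Gita): min(-8, 11, 15, 3) = -8
Hugo prefers the higher value; North=-11, South=-8. South is better since -8 > -11.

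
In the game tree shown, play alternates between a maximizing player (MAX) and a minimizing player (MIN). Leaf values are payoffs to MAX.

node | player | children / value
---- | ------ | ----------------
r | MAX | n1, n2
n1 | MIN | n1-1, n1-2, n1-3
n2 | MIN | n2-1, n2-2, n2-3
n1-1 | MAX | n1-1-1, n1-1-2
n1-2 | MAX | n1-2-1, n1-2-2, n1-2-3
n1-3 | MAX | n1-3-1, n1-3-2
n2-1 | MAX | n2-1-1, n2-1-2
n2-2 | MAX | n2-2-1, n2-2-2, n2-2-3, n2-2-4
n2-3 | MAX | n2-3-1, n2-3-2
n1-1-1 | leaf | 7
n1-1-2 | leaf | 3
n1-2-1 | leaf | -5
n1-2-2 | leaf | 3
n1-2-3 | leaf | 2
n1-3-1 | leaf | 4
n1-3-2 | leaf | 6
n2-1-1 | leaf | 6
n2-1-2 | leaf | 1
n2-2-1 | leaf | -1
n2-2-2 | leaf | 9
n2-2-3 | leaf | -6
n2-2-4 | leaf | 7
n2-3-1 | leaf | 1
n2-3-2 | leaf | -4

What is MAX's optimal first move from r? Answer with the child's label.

n1

n1-1 (MAX): max(7, 3) = 7
n1-2 (MAX): max(-5, 3, 2) = 3
n1-3 (MAX): max(4, 6) = 6
n1 (MIN): min(7, 3, 6) = 3
n2-1 (MAX): max(6, 1) = 6
n2-2 (MAX): max(-1, 9, -6, 7) = 9
n2-3 (MAX): max(1, -4) = 1
n2 (MIN): min(6, 9, 1) = 1
r (MAX): max(3, 1) = 3
MAX at r wants the highest of {n1=3, n2=1}, so chooses n1.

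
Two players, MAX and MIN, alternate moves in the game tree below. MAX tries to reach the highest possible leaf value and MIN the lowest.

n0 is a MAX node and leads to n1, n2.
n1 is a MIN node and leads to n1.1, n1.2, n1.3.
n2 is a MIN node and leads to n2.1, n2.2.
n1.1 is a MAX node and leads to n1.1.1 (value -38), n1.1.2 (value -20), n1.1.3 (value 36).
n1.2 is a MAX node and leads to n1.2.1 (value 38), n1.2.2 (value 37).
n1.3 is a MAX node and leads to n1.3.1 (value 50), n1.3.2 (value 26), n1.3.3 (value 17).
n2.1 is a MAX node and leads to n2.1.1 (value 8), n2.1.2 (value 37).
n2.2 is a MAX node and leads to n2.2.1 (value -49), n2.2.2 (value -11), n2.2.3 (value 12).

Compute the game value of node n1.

n1.1 (MAX): max(-38, -20, 36) = 36
n1.2 (MAX): max(38, 37) = 38
n1.3 (MAX): max(50, 26, 17) = 50
n1 (MIN): min(36, 38, 50) = 36

36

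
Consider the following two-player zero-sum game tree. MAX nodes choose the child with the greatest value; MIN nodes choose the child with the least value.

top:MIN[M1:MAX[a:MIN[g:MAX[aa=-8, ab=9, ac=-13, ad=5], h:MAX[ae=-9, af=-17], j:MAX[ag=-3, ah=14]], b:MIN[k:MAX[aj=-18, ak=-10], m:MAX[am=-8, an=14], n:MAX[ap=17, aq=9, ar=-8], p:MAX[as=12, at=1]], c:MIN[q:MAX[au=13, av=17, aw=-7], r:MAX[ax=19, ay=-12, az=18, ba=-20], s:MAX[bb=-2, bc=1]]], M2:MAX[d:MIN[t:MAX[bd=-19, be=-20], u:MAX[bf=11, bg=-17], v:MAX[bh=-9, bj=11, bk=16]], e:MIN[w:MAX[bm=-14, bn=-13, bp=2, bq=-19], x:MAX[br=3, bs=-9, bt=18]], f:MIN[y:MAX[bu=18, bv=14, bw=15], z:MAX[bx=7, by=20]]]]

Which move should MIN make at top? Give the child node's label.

g (MAX): max(-8, 9, -13, 5) = 9
h (MAX): max(-9, -17) = -9
j (MAX): max(-3, 14) = 14
a (MIN): min(9, -9, 14) = -9
k (MAX): max(-18, -10) = -10
m (MAX): max(-8, 14) = 14
n (MAX): max(17, 9, -8) = 17
p (MAX): max(12, 1) = 12
b (MIN): min(-10, 14, 17, 12) = -10
q (MAX): max(13, 17, -7) = 17
r (MAX): max(19, -12, 18, -20) = 19
s (MAX): max(-2, 1) = 1
c (MIN): min(17, 19, 1) = 1
M1 (MAX): max(-9, -10, 1) = 1
t (MAX): max(-19, -20) = -19
u (MAX): max(11, -17) = 11
v (MAX): max(-9, 11, 16) = 16
d (MIN): min(-19, 11, 16) = -19
w (MAX): max(-14, -13, 2, -19) = 2
x (MAX): max(3, -9, 18) = 18
e (MIN): min(2, 18) = 2
y (MAX): max(18, 14, 15) = 18
z (MAX): max(7, 20) = 20
f (MIN): min(18, 20) = 18
M2 (MAX): max(-19, 2, 18) = 18
top (MIN): min(1, 18) = 1
MIN at top wants the lowest of {M1=1, M2=18}, so chooses M1.

M1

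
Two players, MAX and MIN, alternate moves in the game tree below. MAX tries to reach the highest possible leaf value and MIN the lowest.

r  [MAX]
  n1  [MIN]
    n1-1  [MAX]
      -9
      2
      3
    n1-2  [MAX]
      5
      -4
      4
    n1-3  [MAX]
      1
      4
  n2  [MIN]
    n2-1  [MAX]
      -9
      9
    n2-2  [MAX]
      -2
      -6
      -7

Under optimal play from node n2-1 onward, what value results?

9

n2-1 (MAX): max(-9, 9) = 9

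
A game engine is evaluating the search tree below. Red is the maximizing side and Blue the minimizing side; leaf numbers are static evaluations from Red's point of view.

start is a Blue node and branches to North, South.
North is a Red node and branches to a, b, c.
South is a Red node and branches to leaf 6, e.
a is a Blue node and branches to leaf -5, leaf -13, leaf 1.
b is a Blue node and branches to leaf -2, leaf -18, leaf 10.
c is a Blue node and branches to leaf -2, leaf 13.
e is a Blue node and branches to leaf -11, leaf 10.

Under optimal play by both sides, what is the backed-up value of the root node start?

-2

a (Blue): min(-5, -13, 1) = -13
b (Blue): min(-2, -18, 10) = -18
c (Blue): min(-2, 13) = -2
North (Red): max(-13, -18, -2) = -2
e (Blue): min(-11, 10) = -11
South (Red): max(6, -11) = 6
start (Blue): min(-2, 6) = -2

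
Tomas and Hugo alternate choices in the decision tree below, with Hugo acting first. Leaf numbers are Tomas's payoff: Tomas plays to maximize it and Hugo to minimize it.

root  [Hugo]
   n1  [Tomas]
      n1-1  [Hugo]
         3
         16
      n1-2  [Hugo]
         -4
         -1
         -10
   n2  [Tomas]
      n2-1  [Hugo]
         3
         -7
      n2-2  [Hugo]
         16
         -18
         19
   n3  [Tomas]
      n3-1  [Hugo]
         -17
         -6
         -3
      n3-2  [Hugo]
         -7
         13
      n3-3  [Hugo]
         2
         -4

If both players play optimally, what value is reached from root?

n1-1 (Hugo): min(3, 16) = 3
n1-2 (Hugo): min(-4, -1, -10) = -10
n1 (Tomas): max(3, -10) = 3
n2-1 (Hugo): min(3, -7) = -7
n2-2 (Hugo): min(16, -18, 19) = -18
n2 (Tomas): max(-7, -18) = -7
n3-1 (Hugo): min(-17, -6, -3) = -17
n3-2 (Hugo): min(-7, 13) = -7
n3-3 (Hugo): min(2, -4) = -4
n3 (Tomas): max(-17, -7, -4) = -4
root (Hugo): min(3, -7, -4) = -7

-7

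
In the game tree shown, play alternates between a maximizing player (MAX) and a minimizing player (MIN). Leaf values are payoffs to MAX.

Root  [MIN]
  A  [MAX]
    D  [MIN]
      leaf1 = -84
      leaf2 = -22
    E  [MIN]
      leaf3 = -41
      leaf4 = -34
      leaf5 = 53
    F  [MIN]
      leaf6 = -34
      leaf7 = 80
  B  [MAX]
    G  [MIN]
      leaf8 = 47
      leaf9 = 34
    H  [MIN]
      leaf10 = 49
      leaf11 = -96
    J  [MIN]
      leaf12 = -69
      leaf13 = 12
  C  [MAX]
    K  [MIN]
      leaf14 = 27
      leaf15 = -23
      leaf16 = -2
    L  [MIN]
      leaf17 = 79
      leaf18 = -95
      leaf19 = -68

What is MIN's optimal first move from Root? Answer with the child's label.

A

D (MIN): min(-84, -22) = -84
E (MIN): min(-41, -34, 53) = -41
F (MIN): min(-34, 80) = -34
A (MAX): max(-84, -41, -34) = -34
G (MIN): min(47, 34) = 34
H (MIN): min(49, -96) = -96
J (MIN): min(-69, 12) = -69
B (MAX): max(34, -96, -69) = 34
K (MIN): min(27, -23, -2) = -23
L (MIN): min(79, -95, -68) = -95
C (MAX): max(-23, -95) = -23
Root (MIN): min(-34, 34, -23) = -34
MIN at Root wants the lowest of {A=-34, B=34, C=-23}, so chooses A.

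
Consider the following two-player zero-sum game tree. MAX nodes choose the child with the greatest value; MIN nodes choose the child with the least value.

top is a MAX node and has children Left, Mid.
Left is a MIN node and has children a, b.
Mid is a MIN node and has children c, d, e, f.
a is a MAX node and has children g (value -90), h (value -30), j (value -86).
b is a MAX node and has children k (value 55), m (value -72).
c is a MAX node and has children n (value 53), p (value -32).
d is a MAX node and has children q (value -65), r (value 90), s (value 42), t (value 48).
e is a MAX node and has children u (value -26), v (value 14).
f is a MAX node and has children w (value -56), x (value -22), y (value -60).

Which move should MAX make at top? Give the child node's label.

Mid

a (MAX): max(-90, -30, -86) = -30
b (MAX): max(55, -72) = 55
Left (MIN): min(-30, 55) = -30
c (MAX): max(53, -32) = 53
d (MAX): max(-65, 90, 42, 48) = 90
e (MAX): max(-26, 14) = 14
f (MAX): max(-56, -22, -60) = -22
Mid (MIN): min(53, 90, 14, -22) = -22
top (MAX): max(-30, -22) = -22
MAX at top wants the highest of {Left=-30, Mid=-22}, so chooses Mid.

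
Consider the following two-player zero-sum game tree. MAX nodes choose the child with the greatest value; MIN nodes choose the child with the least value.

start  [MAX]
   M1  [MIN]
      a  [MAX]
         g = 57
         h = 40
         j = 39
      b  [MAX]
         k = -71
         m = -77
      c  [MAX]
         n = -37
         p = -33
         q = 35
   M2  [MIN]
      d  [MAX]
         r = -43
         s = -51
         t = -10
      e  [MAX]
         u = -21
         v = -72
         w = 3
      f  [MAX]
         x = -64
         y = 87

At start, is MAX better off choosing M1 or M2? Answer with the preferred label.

M2

a (MAX): max(57, 40, 39) = 57
b (MAX): max(-71, -77) = -71
c (MAX): max(-37, -33, 35) = 35
M1 (MIN): min(57, -71, 35) = -71
d (MAX): max(-43, -51, -10) = -10
e (MAX): max(-21, -72, 3) = 3
f (MAX): max(-64, 87) = 87
M2 (MIN): min(-10, 3, 87) = -10
MAX prefers the higher value; M1=-71, M2=-10. M2 is better since -10 > -71.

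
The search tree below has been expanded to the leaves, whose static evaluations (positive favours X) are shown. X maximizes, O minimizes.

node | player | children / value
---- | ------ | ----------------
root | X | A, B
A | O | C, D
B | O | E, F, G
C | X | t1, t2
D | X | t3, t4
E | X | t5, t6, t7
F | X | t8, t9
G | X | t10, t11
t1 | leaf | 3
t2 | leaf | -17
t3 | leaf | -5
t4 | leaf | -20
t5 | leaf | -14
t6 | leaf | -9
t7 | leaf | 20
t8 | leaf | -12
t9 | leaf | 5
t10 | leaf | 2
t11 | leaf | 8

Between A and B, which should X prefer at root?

B

C (X): max(3, -17) = 3
D (X): max(-5, -20) = -5
A (O): min(3, -5) = -5
E (X): max(-14, -9, 20) = 20
F (X): max(-12, 5) = 5
G (X): max(2, 8) = 8
B (O): min(20, 5, 8) = 5
X prefers the higher value; A=-5, B=5. B is better since 5 > -5.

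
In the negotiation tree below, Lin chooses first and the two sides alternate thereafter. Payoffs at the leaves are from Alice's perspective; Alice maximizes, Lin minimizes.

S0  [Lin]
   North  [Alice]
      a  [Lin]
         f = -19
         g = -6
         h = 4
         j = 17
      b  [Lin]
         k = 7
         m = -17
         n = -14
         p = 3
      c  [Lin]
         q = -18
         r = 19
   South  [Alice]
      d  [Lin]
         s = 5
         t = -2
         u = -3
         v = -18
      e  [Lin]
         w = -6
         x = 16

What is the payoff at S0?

-17

a (Lin): min(-19, -6, 4, 17) = -19
b (Lin): min(7, -17, -14, 3) = -17
c (Lin): min(-18, 19) = -18
North (Alice): max(-19, -17, -18) = -17
d (Lin): min(5, -2, -3, -18) = -18
e (Lin): min(-6, 16) = -6
South (Alice): max(-18, -6) = -6
S0 (Lin): min(-17, -6) = -17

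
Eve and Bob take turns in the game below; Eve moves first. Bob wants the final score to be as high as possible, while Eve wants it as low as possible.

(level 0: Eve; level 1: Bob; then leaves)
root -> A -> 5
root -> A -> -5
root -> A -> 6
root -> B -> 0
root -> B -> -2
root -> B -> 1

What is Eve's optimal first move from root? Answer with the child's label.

B

A (Bob): max(5, -5, 6) = 6
B (Bob): max(0, -2, 1) = 1
root (Eve): min(6, 1) = 1
Eve at root wants the lowest of {A=6, B=1}, so chooses B.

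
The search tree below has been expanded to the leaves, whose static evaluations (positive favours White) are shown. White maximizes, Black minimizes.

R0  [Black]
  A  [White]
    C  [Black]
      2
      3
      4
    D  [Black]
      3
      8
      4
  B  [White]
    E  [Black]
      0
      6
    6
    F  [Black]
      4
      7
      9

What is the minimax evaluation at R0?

3

C (Black): min(2, 3, 4) = 2
D (Black): min(3, 8, 4) = 3
A (White): max(2, 3) = 3
E (Black): min(0, 6) = 0
F (Black): min(4, 7, 9) = 4
B (White): max(0, 6, 4) = 6
R0 (Black): min(3, 6) = 3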